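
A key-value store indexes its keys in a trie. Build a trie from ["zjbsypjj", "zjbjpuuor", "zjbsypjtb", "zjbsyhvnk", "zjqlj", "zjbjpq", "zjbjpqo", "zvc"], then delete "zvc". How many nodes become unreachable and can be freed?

2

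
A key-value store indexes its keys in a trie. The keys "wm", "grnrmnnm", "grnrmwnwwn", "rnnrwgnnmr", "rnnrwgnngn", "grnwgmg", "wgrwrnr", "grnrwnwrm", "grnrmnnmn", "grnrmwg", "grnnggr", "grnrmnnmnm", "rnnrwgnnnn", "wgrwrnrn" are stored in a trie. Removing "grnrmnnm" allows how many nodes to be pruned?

0

After clearing the end-marker at "grnrmnnm", prune upward until reaching a node still needed by another word.
Every node on "grnrmnnm" is still needed (e.g. by "grnrmnnmn"), so nothing is freed.
Nodes removed: 0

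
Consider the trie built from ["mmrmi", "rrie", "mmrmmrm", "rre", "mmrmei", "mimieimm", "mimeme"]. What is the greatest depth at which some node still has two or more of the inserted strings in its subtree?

4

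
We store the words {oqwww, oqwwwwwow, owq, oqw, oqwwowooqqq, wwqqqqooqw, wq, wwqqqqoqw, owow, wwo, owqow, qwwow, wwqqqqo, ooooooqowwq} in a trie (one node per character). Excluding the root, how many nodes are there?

51

Trace insertions, counting only characters that open a new branch:
  "oqwww" → 5 new (o, q, w, w, w)
  "oqwwwwwow" → prefix "oqwww" already present; 4 new (w, w, o, w)
  "owq" → prefix "o" already present; 2 new (w, q)
  "oqw" → prefix "oqw" already present; 0 new (none)
  "oqwwowooqqq" → prefix "oqww" already present; 7 new (o, w, o, o, q, q, q)
  "wwqqqqooqw" → 10 new (w, w, q, q, q, q, o, o, q, w)
  "wq" → prefix "w" already present; 1 new (q)
  "wwqqqqoqw" → prefix "wwqqqqo" already present; 2 new (q, w)
  "owow" → prefix "ow" already present; 2 new (o, w)
  "wwo" → prefix "ww" already present; 1 new (o)
  "owqow" → prefix "owq" already present; 2 new (o, w)
  "qwwow" → 5 new (q, w, w, o, w)
  "wwqqqqo" → prefix "wwqqqqo" already present; 0 new (none)
  "ooooooqowwq" → prefix "o" already present; 10 new (o, o, o, o, o, q, o, w, w, q)
Total nodes = 5 + 4 + 2 + 0 + 7 + 10 + 1 + 2 + 2 + 1 + 2 + 5 + 0 + 10 = 51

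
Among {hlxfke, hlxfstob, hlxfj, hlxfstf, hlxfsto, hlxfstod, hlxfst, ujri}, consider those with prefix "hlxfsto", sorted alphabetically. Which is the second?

Words with prefix "hlxfsto", in lexicographic order: "hlxfsto", "hlxfstob", "hlxfstod"
The 2nd is hlxfstob.

hlxfstob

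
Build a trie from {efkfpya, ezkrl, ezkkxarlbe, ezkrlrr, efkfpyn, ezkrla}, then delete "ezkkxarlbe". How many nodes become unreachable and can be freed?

Walk "ezkkxarlbe" from the leaf back toward the root, removing each node that no remaining word uses.
The suffix "kxarlbe" (7 nodes) is used only by "ezkkxarlbe"; the node for "ezk" still has the child "r", so pruning stops there.
Nodes removed: 7

7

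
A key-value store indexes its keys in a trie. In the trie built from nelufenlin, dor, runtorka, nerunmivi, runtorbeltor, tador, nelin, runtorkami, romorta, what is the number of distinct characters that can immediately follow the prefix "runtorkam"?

Follow the path "runtorkam" to its node, then look at its outgoing edges.
Characters that immediately follow "runtorkam" among the stored strings: {i}.
That node has 1 child edge.

1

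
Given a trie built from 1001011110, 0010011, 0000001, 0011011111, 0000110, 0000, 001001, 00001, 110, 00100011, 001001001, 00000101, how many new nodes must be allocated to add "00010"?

2

"000" is already a path in the trie; the remaining "10" must be added.
So 5 − 3 = 2 new nodes.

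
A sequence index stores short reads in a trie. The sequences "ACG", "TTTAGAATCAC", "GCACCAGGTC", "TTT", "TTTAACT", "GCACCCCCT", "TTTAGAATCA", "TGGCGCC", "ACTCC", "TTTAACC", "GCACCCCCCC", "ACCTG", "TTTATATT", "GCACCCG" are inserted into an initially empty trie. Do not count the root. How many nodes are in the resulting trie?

51

Trace insertions, counting only characters that open a new branch:
  "ACG" → 3 new (A, C, G)
  "TTTAGAATCAC" → 11 new (T, T, T, A, G, A, A, T, C, A, C)
  "GCACCAGGTC" → 10 new (G, C, A, C, C, A, G, G, T, C)
  "TTT" → prefix "TTT" already present; 0 new (none)
  "TTTAACT" → prefix "TTTA" already present; 3 new (A, C, T)
  "GCACCCCCT" → prefix "GCACC" already present; 4 new (C, C, C, T)
  "TTTAGAATCA" → prefix "TTTAGAATCA" already present; 0 new (none)
  "TGGCGCC" → prefix "T" already present; 6 new (G, G, C, G, C, C)
  "ACTCC" → prefix "AC" already present; 3 new (T, C, C)
  "TTTAACC" → prefix "TTTAAC" already present; 1 new (C)
  "GCACCCCCCC" → prefix "GCACCCCC" already present; 2 new (C, C)
  "ACCTG" → prefix "AC" already present; 3 new (C, T, G)
  "TTTATATT" → prefix "TTTA" already present; 4 new (T, A, T, T)
  "GCACCCG" → prefix "GCACCC" already present; 1 new (G)
Total nodes = 3 + 11 + 10 + 0 + 3 + 4 + 0 + 6 + 3 + 1 + 2 + 3 + 4 + 1 = 51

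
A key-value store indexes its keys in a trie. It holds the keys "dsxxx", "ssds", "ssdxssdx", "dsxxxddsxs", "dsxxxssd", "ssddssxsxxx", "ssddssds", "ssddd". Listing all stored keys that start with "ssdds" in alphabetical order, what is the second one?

ssddssxsxxx

Words with prefix "ssdds", in lexicographic order: "ssddssds", "ssddssxsxxx"
Position 2: ssddssxsxxx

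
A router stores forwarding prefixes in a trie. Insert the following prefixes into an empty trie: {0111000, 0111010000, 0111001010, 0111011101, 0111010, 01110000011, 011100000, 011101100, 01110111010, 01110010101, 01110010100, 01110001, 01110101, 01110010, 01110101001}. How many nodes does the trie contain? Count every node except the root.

Trace insertions, counting only characters that open a new branch:
  "0111000" → 7 new (0, 1, 1, 1, 0, 0, 0)
  "0111010000" → prefix "01110" already present; 5 new (1, 0, 0, 0, 0)
  "0111001010" → prefix "011100" already present; 4 new (1, 0, 1, 0)
  "0111011101" → prefix "011101" already present; 4 new (1, 1, 0, 1)
  "0111010" → prefix "0111010" already present; 0 new (none)
  "01110000011" → prefix "0111000" already present; 4 new (0, 0, 1, 1)
  "011100000" → prefix "011100000" already present; 0 new (none)
  "011101100" → prefix "0111011" already present; 2 new (0, 0)
  "01110111010" → prefix "0111011101" already present; 1 new (0)
  "01110010101" → prefix "0111001010" already present; 1 new (1)
  "01110010100" → prefix "0111001010" already present; 1 new (0)
  "01110001" → prefix "0111000" already present; 1 new (1)
  "01110101" → prefix "0111010" already present; 1 new (1)
  "01110010" → prefix "01110010" already present; 0 new (none)
  "01110101001" → prefix "01110101" already present; 3 new (0, 0, 1)
Total nodes = 7 + 5 + 4 + 4 + 0 + 4 + 0 + 2 + 1 + 1 + 1 + 1 + 1 + 0 + 3 = 34

34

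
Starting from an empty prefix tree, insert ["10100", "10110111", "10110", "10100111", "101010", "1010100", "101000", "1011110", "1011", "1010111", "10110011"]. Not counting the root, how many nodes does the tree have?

Insert word by word; a character creates a node only if that edge doesn't already exist:
  "10100" → 5 new (1, 0, 1, 0, 0)
  "10110111" → prefix "101" already present; 5 new (1, 0, 1, 1, 1)
  "10110" → prefix "10110" already present; 0 new (none)
  "10100111" → prefix "10100" already present; 3 new (1, 1, 1)
  "101010" → prefix "1010" already present; 2 new (1, 0)
  "1010100" → prefix "101010" already present; 1 new (0)
  "101000" → prefix "10100" already present; 1 new (0)
  "1011110" → prefix "1011" already present; 3 new (1, 1, 0)
  "1011" → prefix "1011" already present; 0 new (none)
  "1010111" → prefix "10101" already present; 2 new (1, 1)
  "10110011" → prefix "10110" already present; 3 new (0, 1, 1)
Total nodes = 5 + 5 + 0 + 3 + 2 + 1 + 1 + 3 + 0 + 2 + 3 = 25

25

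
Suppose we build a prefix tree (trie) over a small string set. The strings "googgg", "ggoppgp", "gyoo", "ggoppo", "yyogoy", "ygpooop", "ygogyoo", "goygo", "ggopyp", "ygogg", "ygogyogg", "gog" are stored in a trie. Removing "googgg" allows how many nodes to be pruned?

4

After clearing the end-marker at "googgg", prune upward until reaching a node still needed by another word.
The suffix "oggg" (4 nodes) is used only by "googgg"; the node for "go" still has the child "y", so pruning stops there.
Nodes removed: 4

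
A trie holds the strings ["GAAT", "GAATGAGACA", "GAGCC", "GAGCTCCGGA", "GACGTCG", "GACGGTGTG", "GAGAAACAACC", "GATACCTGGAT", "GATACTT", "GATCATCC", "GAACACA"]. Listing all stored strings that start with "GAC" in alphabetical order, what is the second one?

Filter for "GAC…" and sort: "GACGGTGTG", "GACGTCG"
The 2nd is GACGTCG.

GACGTCG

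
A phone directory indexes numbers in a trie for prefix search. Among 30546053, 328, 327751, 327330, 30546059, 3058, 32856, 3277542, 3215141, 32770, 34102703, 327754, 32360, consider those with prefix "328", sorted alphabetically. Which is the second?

Words with prefix "328", in lexicographic order: "328", "32856"
The 2nd is 32856.

32856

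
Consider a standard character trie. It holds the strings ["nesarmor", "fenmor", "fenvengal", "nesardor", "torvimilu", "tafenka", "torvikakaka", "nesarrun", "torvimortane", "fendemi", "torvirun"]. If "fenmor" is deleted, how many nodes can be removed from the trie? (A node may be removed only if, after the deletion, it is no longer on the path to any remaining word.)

3

Walk "fenmor" from the leaf back toward the root, removing each node that no remaining word uses.
The suffix "mor" (3 nodes) is used only by "fenmor"; the node for "fen" still has the child "v", so pruning stops there.
Nodes removed: 3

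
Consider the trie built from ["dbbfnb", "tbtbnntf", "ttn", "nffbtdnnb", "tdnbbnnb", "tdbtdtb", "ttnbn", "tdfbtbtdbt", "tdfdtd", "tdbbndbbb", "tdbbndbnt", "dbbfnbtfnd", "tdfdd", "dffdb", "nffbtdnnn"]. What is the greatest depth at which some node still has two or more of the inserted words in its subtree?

8

The deepest shared node is where two words last agree before diverging.
"nffbtdnnb" and "nffbtdnnn" agree on "nffbtdnn" (8 characters) before diverging; nothing deeper is shared.
Longest shared-prefix length: 8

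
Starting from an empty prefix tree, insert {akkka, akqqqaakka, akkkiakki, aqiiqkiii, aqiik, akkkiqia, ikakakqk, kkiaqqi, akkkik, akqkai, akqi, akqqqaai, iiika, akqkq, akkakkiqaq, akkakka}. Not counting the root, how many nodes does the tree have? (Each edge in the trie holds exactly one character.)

Trace insertions, counting only characters that open a new branch:
  "akkka" → 5 new (a, k, k, k, a)
  "akqqqaakka" → prefix "ak" already present; 8 new (q, q, q, a, a, k, k, a)
  "akkkiakki" → prefix "akkk" already present; 5 new (i, a, k, k, i)
  "aqiiqkiii" → prefix "a" already present; 8 new (q, i, i, q, k, i, i, i)
  "aqiik" → prefix "aqii" already present; 1 new (k)
  "akkkiqia" → prefix "akkki" already present; 3 new (q, i, a)
  "ikakakqk" → 8 new (i, k, a, k, a, k, q, k)
  "kkiaqqi" → 7 new (k, k, i, a, q, q, i)
  "akkkik" → prefix "akkki" already present; 1 new (k)
  "akqkai" → prefix "akq" already present; 3 new (k, a, i)
  "akqi" → prefix "akq" already present; 1 new (i)
  "akqqqaai" → prefix "akqqqaa" already present; 1 new (i)
  "iiika" → prefix "i" already present; 4 new (i, i, k, a)
  "akqkq" → prefix "akqk" already present; 1 new (q)
  "akkakkiqaq" → prefix "akk" already present; 7 new (a, k, k, i, q, a, q)
  "akkakka" → prefix "akkakk" already present; 1 new (a)
Total nodes = 5 + 8 + 5 + 8 + 1 + 3 + 8 + 7 + 1 + 3 + 1 + 1 + 4 + 1 + 7 + 1 = 64

64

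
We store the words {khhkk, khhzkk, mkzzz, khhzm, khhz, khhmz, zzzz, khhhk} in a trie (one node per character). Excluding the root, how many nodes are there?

Trace insertions, counting only characters that open a new branch:
  "khhkk" → 5 new (k, h, h, k, k)
  "khhzkk" → prefix "khh" already present; 3 new (z, k, k)
  "mkzzz" → 5 new (m, k, z, z, z)
  "khhzm" → prefix "khhz" already present; 1 new (m)
  "khhz" → prefix "khhz" already present; 0 new (none)
  "khhmz" → prefix "khh" already present; 2 new (m, z)
  "zzzz" → 4 new (z, z, z, z)
  "khhhk" → prefix "khh" already present; 2 new (h, k)
Total nodes = 5 + 3 + 5 + 1 + 0 + 2 + 4 + 2 = 22

22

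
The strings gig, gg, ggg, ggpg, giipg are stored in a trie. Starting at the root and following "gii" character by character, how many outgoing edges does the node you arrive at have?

Walk "gii" from the root, arriving at one node.
Distinct next characters after "gii": p.
That node has 1 child edge.

1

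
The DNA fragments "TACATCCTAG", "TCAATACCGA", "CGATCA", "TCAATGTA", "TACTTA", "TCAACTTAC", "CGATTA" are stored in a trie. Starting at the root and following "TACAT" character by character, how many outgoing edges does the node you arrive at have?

1

The children of the "TACAT" node are the distinct next characters among strings starting with "TACAT".
Distinct next characters after "TACAT": C.
That node has 1 child edge.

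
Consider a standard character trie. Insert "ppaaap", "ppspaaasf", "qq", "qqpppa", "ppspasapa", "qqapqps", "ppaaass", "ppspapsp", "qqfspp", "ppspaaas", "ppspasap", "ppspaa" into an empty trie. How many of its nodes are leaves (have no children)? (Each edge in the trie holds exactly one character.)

A leaf is a node with no children — equivalently, the end of a word that is not a proper prefix of any other stored word.
Those words: "ppaaap", "ppaaass", "ppspaaasf", "ppspapsp", "ppspasapa", "qqapqps", "qqfspp", "qqpppa"
Leaf count: 8

8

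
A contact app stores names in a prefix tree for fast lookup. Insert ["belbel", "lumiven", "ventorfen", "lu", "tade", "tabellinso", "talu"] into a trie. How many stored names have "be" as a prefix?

1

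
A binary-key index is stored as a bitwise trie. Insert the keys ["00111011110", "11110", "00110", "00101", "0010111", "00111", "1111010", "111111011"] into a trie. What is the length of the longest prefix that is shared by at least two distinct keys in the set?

Look for the deepest trie node that still has at least two words in its subtree.
e.g. "00101" and "0010111" share the prefix "00101" of length 5; no pair shares a longer one.
Longest shared-prefix length: 5

5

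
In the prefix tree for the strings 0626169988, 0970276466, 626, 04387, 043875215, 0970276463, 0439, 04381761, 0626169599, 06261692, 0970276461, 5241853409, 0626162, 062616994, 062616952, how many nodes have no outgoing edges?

14

A leaf is a node with no children — equivalently, the end of a word that is not a proper prefix of any other stored word.
Those words: "04381761", "043875215", "0439", "0626162", "06261692", "062616952", "0626169599", "062616994", "0626169988", "0970276461", "0970276463", "0970276466", "5241853409", "626"
Leaf count: 14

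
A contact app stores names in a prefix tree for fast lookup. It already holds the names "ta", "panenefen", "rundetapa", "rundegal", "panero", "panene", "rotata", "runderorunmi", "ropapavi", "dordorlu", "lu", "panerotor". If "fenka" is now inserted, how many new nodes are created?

No existing word starts with "f", so every character of "fenka" needs a new node.
5 − 0 = 5 new nodes.

5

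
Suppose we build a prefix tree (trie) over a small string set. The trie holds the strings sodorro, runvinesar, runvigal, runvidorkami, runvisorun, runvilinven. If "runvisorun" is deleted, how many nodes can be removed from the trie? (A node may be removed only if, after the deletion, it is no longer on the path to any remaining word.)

5

A node on "runvisorun"'s path can go only if nothing else ends at it or branches off below it.
The suffix "sorun" (5 nodes) is used only by "runvisorun"; the node for "runvi" still has the child "n", so pruning stops there.
Nodes removed: 5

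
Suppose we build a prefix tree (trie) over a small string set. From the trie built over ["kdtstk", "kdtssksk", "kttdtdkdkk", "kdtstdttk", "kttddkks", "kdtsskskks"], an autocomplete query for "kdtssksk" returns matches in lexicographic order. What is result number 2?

kdtsskskks

Filter for "kdtssksk…" and sort: "kdtssksk", "kdtsskskks"
The 2nd is kdtsskskks.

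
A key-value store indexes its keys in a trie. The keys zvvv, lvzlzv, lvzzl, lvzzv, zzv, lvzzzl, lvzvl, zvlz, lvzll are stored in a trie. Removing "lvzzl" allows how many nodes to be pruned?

1

A node on "lvzzl"'s path can go only if nothing else ends at it or branches off below it.
The suffix "l" (1 node) is used only by "lvzzl"; the node for "lvzz" still has the child "v", so pruning stops there.
Nodes removed: 1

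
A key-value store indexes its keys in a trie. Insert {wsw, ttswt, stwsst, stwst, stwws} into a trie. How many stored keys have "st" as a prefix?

3

Traverse to the node for "st", then collect every word in that subtree.
Words under "st": stwsst, stwst, stwws
Count: 3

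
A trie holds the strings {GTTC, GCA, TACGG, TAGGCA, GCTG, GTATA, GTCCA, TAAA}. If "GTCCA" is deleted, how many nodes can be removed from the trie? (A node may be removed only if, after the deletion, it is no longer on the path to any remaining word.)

After clearing the end-marker at "GTCCA", prune upward until reaching a node still needed by another word.
The suffix "CCA" (3 nodes) is used only by "GTCCA"; the node for "GT" still has the child "T", so pruning stops there.
Nodes removed: 3

3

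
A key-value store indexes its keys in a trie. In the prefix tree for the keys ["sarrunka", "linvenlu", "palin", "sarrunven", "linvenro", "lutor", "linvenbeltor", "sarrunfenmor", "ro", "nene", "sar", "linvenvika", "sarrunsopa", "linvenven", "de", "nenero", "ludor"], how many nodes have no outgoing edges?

Leaves are exactly the stored words that no other stored word extends.
Those words: "de", "linvenbeltor", "linvenlu", "linvenro", "linvenven", "linvenvika", "ludor", "lutor", "nenero", "palin", "ro", "sarrunfenmor", "sarrunka", "sarrunsopa", "sarrunven"
Leaf count: 15

15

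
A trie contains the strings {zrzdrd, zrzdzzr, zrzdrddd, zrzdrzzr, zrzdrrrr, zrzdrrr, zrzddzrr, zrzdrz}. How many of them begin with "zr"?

8

Traverse to the node for "zr", then collect every word in that subtree.
Matches: "zrzddzrr", "zrzdrd", "zrzdrddd", "zrzdrrr", "zrzdrrrr", "zrzdrz", "zrzdrzzr", "zrzdzzr"
Count: 8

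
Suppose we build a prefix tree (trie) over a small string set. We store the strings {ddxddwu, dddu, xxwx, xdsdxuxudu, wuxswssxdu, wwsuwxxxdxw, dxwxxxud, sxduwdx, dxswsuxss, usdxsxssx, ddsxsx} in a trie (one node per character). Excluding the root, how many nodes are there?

Count nodes per top-level branch (shared prefixes stored once):
  'd'-branch (dddu, ddsxsx, ddxddwu, dxswsuxss, dxwxxxud): 27 nodes
  's'-branch (sxduwdx): 7 nodes
  'u'-branch (usdxsxssx): 9 nodes
  'w'-branch (wuxswssxdu, wwsuwxxxdxw): 20 nodes
  'x'-branch (xdsdxuxudu, xxwx): 13 nodes
Sum: 76

76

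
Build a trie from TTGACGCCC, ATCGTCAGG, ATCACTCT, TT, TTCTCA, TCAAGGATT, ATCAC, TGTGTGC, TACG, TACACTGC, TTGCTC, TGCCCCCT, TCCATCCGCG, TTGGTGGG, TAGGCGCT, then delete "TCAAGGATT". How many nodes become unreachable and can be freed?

7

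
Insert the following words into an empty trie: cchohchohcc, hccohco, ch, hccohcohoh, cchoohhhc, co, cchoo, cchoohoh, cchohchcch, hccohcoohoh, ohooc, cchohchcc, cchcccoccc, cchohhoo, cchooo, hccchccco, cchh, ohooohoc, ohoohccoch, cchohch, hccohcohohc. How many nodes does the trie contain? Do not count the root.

71

Count nodes per top-level branch (shared prefixes stored once):
  'c'-branch (cchcccoccc, cchh, cchohch, cchohchcc, cchohchcch, cchohchohcc, cchohhoo, cchoo, cchoohhhc, cchoohoh, cchooo, ch, co): 35 nodes
  'h'-branch (hccchccco, hccohco, hccohcohoh, hccohcohohc, hccohcoohoh): 21 nodes
  'o'-branch (ohooc, ohoohccoch, ohooohoc): 15 nodes
Sum: 71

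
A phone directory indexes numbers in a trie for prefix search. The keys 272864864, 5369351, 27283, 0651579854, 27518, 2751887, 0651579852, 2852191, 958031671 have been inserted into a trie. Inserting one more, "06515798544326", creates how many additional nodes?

"0651579854" is already a path in the trie; the remaining "4326" must be added.
Each of the 4 remaining characters creates one node.

4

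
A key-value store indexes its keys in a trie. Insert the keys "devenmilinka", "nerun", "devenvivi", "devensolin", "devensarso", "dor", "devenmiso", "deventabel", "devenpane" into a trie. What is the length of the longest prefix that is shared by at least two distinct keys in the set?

7

Equivalently: take the maximum, over all pairs, of their longest common prefix length.
e.g. "devenmilinka" and "devenmiso" share the prefix "devenmi" of length 7; no pair shares a longer one.
Longest shared-prefix length: 7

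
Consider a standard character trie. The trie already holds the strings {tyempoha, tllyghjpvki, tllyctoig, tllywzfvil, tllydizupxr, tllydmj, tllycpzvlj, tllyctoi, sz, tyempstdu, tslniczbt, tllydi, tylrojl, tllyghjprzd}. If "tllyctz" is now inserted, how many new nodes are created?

1

Walking "tllyctz" from the root, the first 6 characters ("tllyct") follow existing edges; "z" is the first miss.
New nodes needed: |"tllyctz"| − 6 = 7 − 6 = 1.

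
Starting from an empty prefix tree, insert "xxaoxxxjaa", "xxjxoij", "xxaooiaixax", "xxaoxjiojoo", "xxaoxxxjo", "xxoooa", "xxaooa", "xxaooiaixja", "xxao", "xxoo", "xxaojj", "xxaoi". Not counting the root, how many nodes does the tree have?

39

Trace insertions, counting only characters that open a new branch:
  "xxaoxxxjaa" → 10 new (x, x, a, o, x, x, x, j, a, a)
  "xxjxoij" → prefix "xx" already present; 5 new (j, x, o, i, j)
  "xxaooiaixax" → prefix "xxao" already present; 7 new (o, i, a, i, x, a, x)
  "xxaoxjiojoo" → prefix "xxaox" already present; 6 new (j, i, o, j, o, o)
  "xxaoxxxjo" → prefix "xxaoxxxj" already present; 1 new (o)
  "xxoooa" → prefix "xx" already present; 4 new (o, o, o, a)
  "xxaooa" → prefix "xxaoo" already present; 1 new (a)
  "xxaooiaixja" → prefix "xxaooiaix" already present; 2 new (j, a)
  "xxao" → prefix "xxao" already present; 0 new (none)
  "xxoo" → prefix "xxoo" already present; 0 new (none)
  "xxaojj" → prefix "xxao" already present; 2 new (j, j)
  "xxaoi" → prefix "xxao" already present; 1 new (i)
Total nodes = 10 + 5 + 7 + 6 + 1 + 4 + 1 + 2 + 0 + 0 + 2 + 1 = 39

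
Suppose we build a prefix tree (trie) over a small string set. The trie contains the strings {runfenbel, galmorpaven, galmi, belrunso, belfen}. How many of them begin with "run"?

1

Traverse to the node for "run", then collect every word in that subtree.
Words under "run": runfenbel
Count: 1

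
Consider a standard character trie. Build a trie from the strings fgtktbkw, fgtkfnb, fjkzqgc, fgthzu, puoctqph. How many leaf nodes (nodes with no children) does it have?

5

A leaf is a node with no children — equivalently, the end of a word that is not a proper prefix of any other stored word.
Those words: "fgthzu", "fgtkfnb", "fgtktbkw", "fjkzqgc", "puoctqph"
Leaf count: 5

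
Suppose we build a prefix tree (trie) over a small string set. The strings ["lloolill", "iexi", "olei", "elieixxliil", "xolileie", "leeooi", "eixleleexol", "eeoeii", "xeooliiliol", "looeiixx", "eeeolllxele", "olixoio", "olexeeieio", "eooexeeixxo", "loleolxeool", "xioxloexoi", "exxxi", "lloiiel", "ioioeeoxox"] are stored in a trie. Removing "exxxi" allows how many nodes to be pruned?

4

Walk "exxxi" from the leaf back toward the root, removing each node that no remaining word uses.
The suffix "xxxi" (4 nodes) is used only by "exxxi"; the node for "e" still has the child "l", so pruning stops there.
Nodes removed: 4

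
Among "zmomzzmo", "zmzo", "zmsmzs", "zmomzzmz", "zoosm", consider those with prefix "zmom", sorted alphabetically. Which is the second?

Filter for "zmom…" and sort: "zmomzzmo", "zmomzzmz"
Position 2: zmomzzmz

zmomzzmz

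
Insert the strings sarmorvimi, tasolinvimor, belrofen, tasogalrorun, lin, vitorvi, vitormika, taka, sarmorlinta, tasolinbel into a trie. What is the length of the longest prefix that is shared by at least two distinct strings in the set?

7

Look for the deepest trie node that still has at least two words in its subtree.
"tasolinbel" and "tasolinvimor" agree on "tasolin" (7 characters) before diverging; nothing deeper is shared.
Longest shared-prefix length: 7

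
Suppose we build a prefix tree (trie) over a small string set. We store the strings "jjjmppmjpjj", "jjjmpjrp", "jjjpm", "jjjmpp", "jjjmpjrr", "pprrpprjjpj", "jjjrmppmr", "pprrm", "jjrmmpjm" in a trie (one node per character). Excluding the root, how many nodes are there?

41

Trace insertions, counting only characters that open a new branch:
  "jjjmppmjpjj" → 11 new (j, j, j, m, p, p, m, j, p, j, j)
  "jjjmpjrp" → prefix "jjjmp" already present; 3 new (j, r, p)
  "jjjpm" → prefix "jjj" already present; 2 new (p, m)
  "jjjmpp" → prefix "jjjmpp" already present; 0 new (none)
  "jjjmpjrr" → prefix "jjjmpjr" already present; 1 new (r)
  "pprrpprjjpj" → 11 new (p, p, r, r, p, p, r, j, j, p, j)
  "jjjrmppmr" → prefix "jjj" already present; 6 new (r, m, p, p, m, r)
  "pprrm" → prefix "pprr" already present; 1 new (m)
  "jjrmmpjm" → prefix "jj" already present; 6 new (r, m, m, p, j, m)
Total nodes = 11 + 3 + 2 + 0 + 1 + 11 + 6 + 1 + 6 = 41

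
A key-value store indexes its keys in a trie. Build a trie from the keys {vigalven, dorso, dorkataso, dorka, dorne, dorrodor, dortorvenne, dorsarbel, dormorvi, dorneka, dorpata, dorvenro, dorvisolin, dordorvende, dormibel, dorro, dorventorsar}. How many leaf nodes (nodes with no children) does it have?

Leaves are exactly the stored words that no other stored word extends.
Those words: "dordorvende", "dorkataso", "dormibel", "dormorvi", "dorneka", "dorpata", "dorrodor", "dorsarbel", "dorso", "dortorvenne", "dorvenro", "dorventorsar", "dorvisolin", "vigalven"
Leaf count: 14

14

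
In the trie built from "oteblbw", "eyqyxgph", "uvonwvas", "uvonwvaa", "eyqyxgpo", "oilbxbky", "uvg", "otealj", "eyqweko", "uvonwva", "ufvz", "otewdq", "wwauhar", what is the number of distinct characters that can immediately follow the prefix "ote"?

3

Follow the path "ote" to its node, then look at its outgoing edges.
Distinct next characters after "ote": a, b, w.
That node has 3 child edges.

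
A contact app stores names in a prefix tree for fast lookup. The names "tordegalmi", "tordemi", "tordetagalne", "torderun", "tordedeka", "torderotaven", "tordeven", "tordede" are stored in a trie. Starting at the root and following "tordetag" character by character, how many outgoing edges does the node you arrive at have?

1

The children of the "tordetag" node are the distinct next characters among strings starting with "tordetag".
Distinct next characters after "tordetag": a.
That node has 1 child edge.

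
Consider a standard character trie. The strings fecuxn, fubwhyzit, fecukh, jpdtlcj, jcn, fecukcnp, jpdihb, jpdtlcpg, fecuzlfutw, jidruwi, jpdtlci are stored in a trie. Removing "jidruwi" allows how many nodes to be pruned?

A node on "jidruwi"'s path can go only if nothing else ends at it or branches off below it.
The suffix "idruwi" (6 nodes) is used only by "jidruwi"; the node for "j" still has the child "p", so pruning stops there.
Nodes removed: 6

6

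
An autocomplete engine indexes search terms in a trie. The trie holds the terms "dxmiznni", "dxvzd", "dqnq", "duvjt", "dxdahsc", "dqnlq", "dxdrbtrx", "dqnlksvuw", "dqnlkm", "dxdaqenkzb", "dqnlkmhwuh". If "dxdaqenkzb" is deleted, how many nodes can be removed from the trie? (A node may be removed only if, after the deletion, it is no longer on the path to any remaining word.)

Walk "dxdaqenkzb" from the leaf back toward the root, removing each node that no remaining word uses.
The suffix "qenkzb" (6 nodes) is used only by "dxdaqenkzb"; the node for "dxda" still has the child "h", so pruning stops there.
Nodes removed: 6

6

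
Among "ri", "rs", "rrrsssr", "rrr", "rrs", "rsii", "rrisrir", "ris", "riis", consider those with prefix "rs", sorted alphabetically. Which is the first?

Filter for "rs…" and sort: "rs", "rsii"
Position 1: rs

rs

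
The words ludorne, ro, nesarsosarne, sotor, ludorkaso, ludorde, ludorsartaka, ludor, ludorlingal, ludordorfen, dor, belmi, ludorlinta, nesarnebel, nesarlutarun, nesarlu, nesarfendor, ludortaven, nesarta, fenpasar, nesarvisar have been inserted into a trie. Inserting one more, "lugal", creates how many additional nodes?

3

The longest prefix of "lugal" already in the trie is "lu" (length 2).
New nodes needed: |"lugal"| − 2 = 5 − 2 = 3.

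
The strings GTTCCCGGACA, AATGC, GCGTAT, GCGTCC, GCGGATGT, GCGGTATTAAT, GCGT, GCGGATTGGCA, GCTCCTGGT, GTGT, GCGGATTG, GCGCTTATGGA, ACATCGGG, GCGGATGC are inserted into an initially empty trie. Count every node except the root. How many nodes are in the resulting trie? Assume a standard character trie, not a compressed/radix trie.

65

For each word, the new-node count is its length minus the longest prefix already in the trie:
  "GTTCCCGGACA" → 11 new (G, T, T, C, C, C, G, G, A, C, A)
  "AATGC" → 5 new (A, A, T, G, C)
  "GCGTAT" → prefix "G" already present; 5 new (C, G, T, A, T)
  "GCGTCC" → prefix "GCGT" already present; 2 new (C, C)
  "GCGGATGT" → prefix "GCG" already present; 5 new (G, A, T, G, T)
  "GCGGTATTAAT" → prefix "GCGG" already present; 7 new (T, A, T, T, A, A, T)
  "GCGT" → prefix "GCGT" already present; 0 new (none)
  "GCGGATTGGCA" → prefix "GCGGAT" already present; 5 new (T, G, G, C, A)
  "GCTCCTGGT" → prefix "GC" already present; 7 new (T, C, C, T, G, G, T)
  "GTGT" → prefix "GT" already present; 2 new (G, T)
  "GCGGATTG" → prefix "GCGGATTG" already present; 0 new (none)
  "GCGCTTATGGA" → prefix "GCG" already present; 8 new (C, T, T, A, T, G, G, A)
  "ACATCGGG" → prefix "A" already present; 7 new (C, A, T, C, G, G, G)
  "GCGGATGC" → prefix "GCGGATG" already present; 1 new (C)
Total nodes = 11 + 5 + 5 + 2 + 5 + 7 + 0 + 5 + 7 + 2 + 0 + 8 + 7 + 1 = 65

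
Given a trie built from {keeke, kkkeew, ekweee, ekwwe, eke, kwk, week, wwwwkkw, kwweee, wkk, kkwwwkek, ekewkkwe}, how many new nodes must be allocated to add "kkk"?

0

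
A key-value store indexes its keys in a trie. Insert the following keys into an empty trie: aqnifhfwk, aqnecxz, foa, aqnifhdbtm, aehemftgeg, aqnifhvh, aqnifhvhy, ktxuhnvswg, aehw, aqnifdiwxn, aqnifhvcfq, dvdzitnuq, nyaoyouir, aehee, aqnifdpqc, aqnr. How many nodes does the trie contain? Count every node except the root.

Trace insertions, counting only characters that open a new branch:
  "aqnifhfwk" → 9 new (a, q, n, i, f, h, f, w, k)
  "aqnecxz" → prefix "aqn" already present; 4 new (e, c, x, z)
  "foa" → 3 new (f, o, a)
  "aqnifhdbtm" → prefix "aqnifh" already present; 4 new (d, b, t, m)
  "aehemftgeg" → prefix "a" already present; 9 new (e, h, e, m, f, t, g, e, g)
  "aqnifhvh" → prefix "aqnifh" already present; 2 new (v, h)
  "aqnifhvhy" → prefix "aqnifhvh" already present; 1 new (y)
  "ktxuhnvswg" → 10 new (k, t, x, u, h, n, v, s, w, g)
  "aehw" → prefix "aeh" already present; 1 new (w)
  "aqnifdiwxn" → prefix "aqnif" already present; 5 new (d, i, w, x, n)
  "aqnifhvcfq" → prefix "aqnifhv" already present; 3 new (c, f, q)
  "dvdzitnuq" → 9 new (d, v, d, z, i, t, n, u, q)
  "nyaoyouir" → 9 new (n, y, a, o, y, o, u, i, r)
  "aehee" → prefix "aehe" already present; 1 new (e)
  "aqnifdpqc" → prefix "aqnifd" already present; 3 new (p, q, c)
  "aqnr" → prefix "aqn" already present; 1 new (r)
Total nodes = 9 + 4 + 3 + 4 + 9 + 2 + 1 + 10 + 1 + 5 + 3 + 9 + 9 + 1 + 3 + 1 = 74

74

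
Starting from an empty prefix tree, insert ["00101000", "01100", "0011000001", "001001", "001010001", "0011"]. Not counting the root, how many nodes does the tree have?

22

Insert word by word; a character creates a node only if that edge doesn't already exist:
  "00101000" → 8 new (0, 0, 1, 0, 1, 0, 0, 0)
  "01100" → prefix "0" already present; 4 new (1, 1, 0, 0)
  "0011000001" → prefix "001" already present; 7 new (1, 0, 0, 0, 0, 0, 1)
  "001001" → prefix "0010" already present; 2 new (0, 1)
  "001010001" → prefix "00101000" already present; 1 new (1)
  "0011" → prefix "0011" already present; 0 new (none)
Total nodes = 8 + 4 + 7 + 2 + 1 + 0 = 22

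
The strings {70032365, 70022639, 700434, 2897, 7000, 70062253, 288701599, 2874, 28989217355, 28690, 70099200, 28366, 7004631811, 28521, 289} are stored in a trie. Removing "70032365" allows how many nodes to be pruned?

5

A node on "70032365"'s path can go only if nothing else ends at it or branches off below it.
The suffix "32365" (5 nodes) is used only by "70032365"; the node for "700" still has the child "2", so pruning stops there.
Nodes removed: 5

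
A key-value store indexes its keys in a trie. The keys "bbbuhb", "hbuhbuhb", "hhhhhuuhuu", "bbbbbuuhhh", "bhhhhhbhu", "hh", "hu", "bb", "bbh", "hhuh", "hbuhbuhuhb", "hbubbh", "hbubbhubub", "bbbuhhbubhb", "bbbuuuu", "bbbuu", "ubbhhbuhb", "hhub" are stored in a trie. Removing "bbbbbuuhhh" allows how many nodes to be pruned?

Walk "bbbbbuuhhh" from the leaf back toward the root, removing each node that no remaining word uses.
The suffix "bbuuhhh" (7 nodes) is used only by "bbbbbuuhhh"; the node for "bbb" still has the child "u", so pruning stops there.
Nodes removed: 7

7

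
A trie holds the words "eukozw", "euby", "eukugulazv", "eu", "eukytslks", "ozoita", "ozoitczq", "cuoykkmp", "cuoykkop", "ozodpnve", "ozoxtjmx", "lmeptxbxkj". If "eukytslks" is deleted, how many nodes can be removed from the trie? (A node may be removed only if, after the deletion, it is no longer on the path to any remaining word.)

6

After clearing the end-marker at "eukytslks", prune upward until reaching a node still needed by another word.
The suffix "ytslks" (6 nodes) is used only by "eukytslks"; the node for "euk" still has the child "o", so pruning stops there.
Nodes removed: 6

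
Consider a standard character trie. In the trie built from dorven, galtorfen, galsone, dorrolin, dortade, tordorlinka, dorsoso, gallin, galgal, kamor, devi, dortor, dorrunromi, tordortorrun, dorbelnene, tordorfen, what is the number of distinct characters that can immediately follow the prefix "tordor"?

Walk "tordor" from the root, arriving at one node.
Characters that immediately follow "tordor" among the stored strings: {f, l, t}.
That node has 3 child edges.

3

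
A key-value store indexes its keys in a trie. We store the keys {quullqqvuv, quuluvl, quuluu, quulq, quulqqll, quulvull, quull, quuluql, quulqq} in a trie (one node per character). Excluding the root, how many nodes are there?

Insert word by word; a character creates a node only if that edge doesn't already exist:
  "quullqqvuv" → 10 new (q, u, u, l, l, q, q, v, u, v)
  "quuluvl" → prefix "quul" already present; 3 new (u, v, l)
  "quuluu" → prefix "quulu" already present; 1 new (u)
  "quulq" → prefix "quul" already present; 1 new (q)
  "quulqqll" → prefix "quulq" already present; 3 new (q, l, l)
  "quulvull" → prefix "quul" already present; 4 new (v, u, l, l)
  "quull" → prefix "quull" already present; 0 new (none)
  "quuluql" → prefix "quulu" already present; 2 new (q, l)
  "quulqq" → prefix "quulqq" already present; 0 new (none)
Total nodes = 10 + 3 + 1 + 1 + 3 + 4 + 0 + 2 + 0 = 24

24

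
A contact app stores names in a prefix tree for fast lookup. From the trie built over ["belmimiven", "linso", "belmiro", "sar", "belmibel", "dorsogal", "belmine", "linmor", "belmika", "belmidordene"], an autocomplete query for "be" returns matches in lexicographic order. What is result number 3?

belmika

DFS of the "be" subtree visits, in order: "belmibel", "belmidordene", "belmika", "belmimiven", "belmine", "belmiro"
Position 3: belmika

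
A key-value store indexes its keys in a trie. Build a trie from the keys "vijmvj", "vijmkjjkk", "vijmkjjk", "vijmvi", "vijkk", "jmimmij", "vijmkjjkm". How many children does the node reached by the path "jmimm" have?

Walk "jmimm" from the root, arriving at one node.
Distinct next characters after "jmimm": i.
That node has 1 child edge.

1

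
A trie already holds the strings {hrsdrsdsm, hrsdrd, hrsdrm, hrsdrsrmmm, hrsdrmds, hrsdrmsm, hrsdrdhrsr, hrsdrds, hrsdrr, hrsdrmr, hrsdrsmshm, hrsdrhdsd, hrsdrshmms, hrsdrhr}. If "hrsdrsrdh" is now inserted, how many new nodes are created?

Walking "hrsdrsrdh" from the root, the first 7 characters ("hrsdrsr") follow existing edges; "d" is the first miss.
So 9 − 7 = 2 new nodes.

2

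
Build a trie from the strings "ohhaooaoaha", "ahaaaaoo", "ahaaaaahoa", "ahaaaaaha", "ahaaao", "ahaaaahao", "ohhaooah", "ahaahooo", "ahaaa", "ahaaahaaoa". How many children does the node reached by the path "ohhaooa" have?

The children of the "ohhaooa" node are the distinct next characters among strings starting with "ohhaooa".
Distinct next characters after "ohhaooa": h, o.
That node has 2 child edges.

2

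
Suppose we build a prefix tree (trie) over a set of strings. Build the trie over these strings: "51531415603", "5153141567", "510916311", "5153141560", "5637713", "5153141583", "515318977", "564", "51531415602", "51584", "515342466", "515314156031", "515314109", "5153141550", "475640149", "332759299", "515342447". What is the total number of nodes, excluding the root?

Count nodes per top-level branch (shared prefixes stored once):
  '3'-branch (332759299): 9 nodes
  '4'-branch (475640149): 9 nodes
  '5'-branch (510916311, 515314109, 5153141550, 5153141560, 51531415602, 51531415603, 515314156031, 5153141567, 5153141583, 515318977, 515342447, 515342466, 51584, 5637713, 564): 47 nodes
Sum: 65

65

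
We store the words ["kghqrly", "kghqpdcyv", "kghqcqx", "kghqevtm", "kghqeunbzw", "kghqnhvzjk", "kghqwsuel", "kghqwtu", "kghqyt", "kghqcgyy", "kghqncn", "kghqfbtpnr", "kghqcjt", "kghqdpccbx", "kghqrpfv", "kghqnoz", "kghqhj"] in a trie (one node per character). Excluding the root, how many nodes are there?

65

Count nodes per top-level branch (shared prefixes stored once):
  'k'-branch (kghqcgyy, kghqcjt, kghqcqx, kghqdpccbx, kghqeunbzw, kghqevtm, kghqfbtpnr, kghqhj, kghqncn, kghqnhvzjk, kghqnoz, kghqpdcyv, kghqrly, kghqrpfv, kghqwsuel, kghqwtu, kghqyt): 65 nodes
Sum: 65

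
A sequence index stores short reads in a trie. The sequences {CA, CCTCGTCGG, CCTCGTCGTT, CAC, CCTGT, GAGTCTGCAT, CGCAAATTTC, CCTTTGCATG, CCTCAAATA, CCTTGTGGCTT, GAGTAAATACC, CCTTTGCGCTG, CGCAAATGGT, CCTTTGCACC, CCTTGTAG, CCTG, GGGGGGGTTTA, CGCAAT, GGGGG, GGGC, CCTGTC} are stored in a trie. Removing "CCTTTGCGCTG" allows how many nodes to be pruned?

A node on "CCTTTGCGCTG"'s path can go only if nothing else ends at it or branches off below it.
The suffix "GCTG" (4 nodes) is used only by "CCTTTGCGCTG"; the node for "CCTTTGC" still has the child "A", so pruning stops there.
Nodes removed: 4

4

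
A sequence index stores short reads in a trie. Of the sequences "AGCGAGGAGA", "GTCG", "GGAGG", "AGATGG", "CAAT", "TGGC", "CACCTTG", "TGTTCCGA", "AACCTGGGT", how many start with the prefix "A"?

Walk to "A"; the words in its subtree are exactly those with that prefix.
Matches: "AACCTGGGT", "AGATGG", "AGCGAGGAGA"
Count: 3

3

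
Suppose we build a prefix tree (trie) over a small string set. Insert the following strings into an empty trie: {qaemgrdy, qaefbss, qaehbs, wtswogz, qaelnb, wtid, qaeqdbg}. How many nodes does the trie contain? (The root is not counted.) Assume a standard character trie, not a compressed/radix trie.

31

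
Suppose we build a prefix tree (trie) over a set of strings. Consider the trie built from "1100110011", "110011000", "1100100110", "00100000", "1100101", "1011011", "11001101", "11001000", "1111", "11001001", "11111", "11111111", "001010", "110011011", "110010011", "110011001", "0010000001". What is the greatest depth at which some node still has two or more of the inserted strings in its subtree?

The deepest shared node is where two words last agree before diverging.
e.g. "110010011" and "1100100110" share the prefix "110010011" of length 9; no pair shares a longer one.
Longest shared-prefix length: 9

9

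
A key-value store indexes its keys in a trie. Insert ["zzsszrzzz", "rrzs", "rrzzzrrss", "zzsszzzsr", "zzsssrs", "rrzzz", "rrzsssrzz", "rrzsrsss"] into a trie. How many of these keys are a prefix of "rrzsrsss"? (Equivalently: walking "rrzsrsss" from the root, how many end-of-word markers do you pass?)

Check each prefix of "rrzsrsss" against the stored set — each match is an end-marker on the path.
Prefixes of the query that are stored words: "rrzs", "rrzsrsss"
Count: 2

2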